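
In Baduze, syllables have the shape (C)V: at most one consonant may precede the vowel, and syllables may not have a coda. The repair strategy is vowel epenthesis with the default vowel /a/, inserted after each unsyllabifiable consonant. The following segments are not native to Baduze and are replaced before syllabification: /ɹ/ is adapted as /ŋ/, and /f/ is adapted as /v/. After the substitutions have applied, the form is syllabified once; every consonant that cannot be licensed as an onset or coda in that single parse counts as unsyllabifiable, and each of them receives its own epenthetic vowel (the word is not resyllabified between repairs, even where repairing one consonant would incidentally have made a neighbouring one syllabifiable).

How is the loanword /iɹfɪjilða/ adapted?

iŋavɪjilaða

Substitution: /ɹ/ → /ŋ/, /f/ → /v/, giving /iŋvɪjilða/.
Syllabifying with onset maximization leaves /ŋ/, /l/ stranded (no codas are permitted; onsets are limited to one consonant).
Epenthesis after each stranded consonant: /ŋ/ → /ŋa/, /l/ → /la/.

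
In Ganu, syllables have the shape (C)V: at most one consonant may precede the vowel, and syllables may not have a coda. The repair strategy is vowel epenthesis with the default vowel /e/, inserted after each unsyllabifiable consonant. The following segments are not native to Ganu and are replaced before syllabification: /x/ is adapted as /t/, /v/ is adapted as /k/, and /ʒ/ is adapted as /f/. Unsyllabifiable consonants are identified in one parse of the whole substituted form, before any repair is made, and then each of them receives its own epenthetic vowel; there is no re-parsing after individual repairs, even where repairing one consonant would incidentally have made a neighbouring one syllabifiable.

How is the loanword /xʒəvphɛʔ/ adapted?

Substitution: /x/ → /t/, /ʒ/ → /f/, /v/ → /k/, giving /tfəkphɛʔ/.
The consonants /t/, /k/, /p/, /ʔ/ cannot be parsed into a legal (C)V syllable (no codas are permitted; onsets are limited to one consonant).
Each unlicensed consonant becomes the onset of a new syllable: /t/ → /te/, /k/ → /ke/, /p/ → /pe/, /ʔ/ → /ʔe/.

tefəkepehɛʔe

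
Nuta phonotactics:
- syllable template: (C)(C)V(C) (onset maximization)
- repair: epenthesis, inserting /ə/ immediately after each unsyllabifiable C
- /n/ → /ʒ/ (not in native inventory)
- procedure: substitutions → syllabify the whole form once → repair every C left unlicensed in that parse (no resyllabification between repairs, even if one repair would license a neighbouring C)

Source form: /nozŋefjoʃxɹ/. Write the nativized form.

ʒozŋefjoʃxəɹə

Substitution: /n/ → /ʒ/, giving /ʒozŋefjoʃxɹ/.
Under (C)(C)V(C), the unsyllabifiable consonants are /x/, /ɹ/ (at most one coda consonant is licensed; onsets may contain at most 2 consonants).
Each unlicensed consonant becomes the onset of a new syllable: /x/ → /xə/, /ɹ/ → /ɹə/.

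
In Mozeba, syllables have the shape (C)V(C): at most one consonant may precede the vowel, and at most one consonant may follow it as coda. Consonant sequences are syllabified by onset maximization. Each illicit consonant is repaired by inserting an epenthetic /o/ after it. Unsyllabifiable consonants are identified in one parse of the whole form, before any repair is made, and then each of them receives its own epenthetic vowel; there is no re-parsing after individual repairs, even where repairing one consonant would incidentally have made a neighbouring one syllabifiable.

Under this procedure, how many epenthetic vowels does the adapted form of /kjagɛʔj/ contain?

2

The unsyllabifiable consonants are /k/, /j/; each receives one epenthetic vowel.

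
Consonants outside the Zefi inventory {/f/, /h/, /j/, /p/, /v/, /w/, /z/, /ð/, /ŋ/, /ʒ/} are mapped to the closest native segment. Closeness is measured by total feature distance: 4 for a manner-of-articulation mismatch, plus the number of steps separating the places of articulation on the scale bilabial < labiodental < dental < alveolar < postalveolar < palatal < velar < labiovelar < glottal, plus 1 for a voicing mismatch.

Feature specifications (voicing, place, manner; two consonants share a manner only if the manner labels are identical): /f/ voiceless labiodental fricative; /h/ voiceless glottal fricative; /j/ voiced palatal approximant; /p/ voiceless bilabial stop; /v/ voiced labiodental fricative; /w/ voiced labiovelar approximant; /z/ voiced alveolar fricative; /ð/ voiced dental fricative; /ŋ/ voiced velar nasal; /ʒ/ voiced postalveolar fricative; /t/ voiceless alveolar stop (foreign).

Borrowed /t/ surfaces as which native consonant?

p

/p/ is closest: same manner (stop), place distance 3 (alveolar→bilabial), same voicing; total 3. Next closest is /z/ at distance 5.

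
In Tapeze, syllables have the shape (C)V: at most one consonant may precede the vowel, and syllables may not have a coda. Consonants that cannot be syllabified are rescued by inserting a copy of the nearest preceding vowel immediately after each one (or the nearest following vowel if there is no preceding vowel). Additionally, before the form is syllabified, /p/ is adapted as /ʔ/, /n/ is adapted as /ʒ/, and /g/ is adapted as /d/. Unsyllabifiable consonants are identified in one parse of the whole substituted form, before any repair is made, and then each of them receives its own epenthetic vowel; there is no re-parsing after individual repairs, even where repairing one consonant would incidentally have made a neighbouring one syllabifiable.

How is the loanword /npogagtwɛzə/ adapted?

ʒoʔodadatawɛzə

Substitution: /n/ → /ʒ/, /p/ → /ʔ/, /g/ → /d/, giving /ʒʔodadtwɛzə/.
Syllabifying with onset maximization leaves /ʒ/, /d/, /t/ stranded (no codas are permitted; onsets are limited to one consonant).
Inserting the epenthetic vowel yields /ʒ/ → /ʒo/, /d/ → /da/, /t/ → /ta/.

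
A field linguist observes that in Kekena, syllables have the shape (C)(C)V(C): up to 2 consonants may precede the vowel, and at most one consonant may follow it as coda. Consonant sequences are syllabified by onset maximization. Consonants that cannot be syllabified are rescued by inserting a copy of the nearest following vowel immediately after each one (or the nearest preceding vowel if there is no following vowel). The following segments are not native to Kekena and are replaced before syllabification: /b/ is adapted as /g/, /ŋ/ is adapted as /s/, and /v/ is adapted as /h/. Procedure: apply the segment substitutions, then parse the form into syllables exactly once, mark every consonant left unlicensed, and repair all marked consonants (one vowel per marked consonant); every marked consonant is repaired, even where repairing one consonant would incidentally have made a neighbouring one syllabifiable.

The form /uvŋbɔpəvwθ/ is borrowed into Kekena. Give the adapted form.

Substitution: /v/ → /h/, /ŋ/ → /s/, /b/ → /g/, giving /uhsgɔpəhwθ/.
Syllabifying with onset maximization leaves /w/, /θ/ stranded (at most one coda consonant is licensed; onsets may contain at most 2 consonants).
Epenthesis after each stranded consonant: /w/ → /wə/, /θ/ → /θə/.

uhsgɔpəhwəθə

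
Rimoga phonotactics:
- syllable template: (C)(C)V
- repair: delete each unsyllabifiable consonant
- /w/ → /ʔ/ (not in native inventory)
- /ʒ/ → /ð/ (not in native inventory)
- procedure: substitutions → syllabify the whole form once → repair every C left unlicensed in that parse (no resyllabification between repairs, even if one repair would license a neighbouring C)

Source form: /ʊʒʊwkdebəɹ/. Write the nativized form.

ʊðʊkdebə

Substitution: /ʒ/ → /ð/, /w/ → /ʔ/, giving /ʊðʊʔkdebəɹ/.
Syllabifying with onset maximization leaves /ʔ/, /ɹ/ stranded (no codas are permitted; onsets may contain at most 2 consonants).
Each unlicensed consonant is deleted: /ʔ/, /ɹ/.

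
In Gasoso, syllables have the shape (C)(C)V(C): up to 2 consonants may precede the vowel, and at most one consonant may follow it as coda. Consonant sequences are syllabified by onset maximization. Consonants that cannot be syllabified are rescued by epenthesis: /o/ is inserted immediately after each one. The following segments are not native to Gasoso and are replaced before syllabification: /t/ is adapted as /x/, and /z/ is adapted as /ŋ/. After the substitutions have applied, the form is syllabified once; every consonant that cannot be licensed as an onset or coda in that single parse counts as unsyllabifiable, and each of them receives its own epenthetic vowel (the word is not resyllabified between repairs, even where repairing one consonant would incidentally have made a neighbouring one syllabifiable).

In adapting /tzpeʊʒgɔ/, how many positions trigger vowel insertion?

1

After substitution the input is /xŋpeʊʒgɔ/.
The unsyllabifiable consonants are /x/; each receives one epenthetic vowel.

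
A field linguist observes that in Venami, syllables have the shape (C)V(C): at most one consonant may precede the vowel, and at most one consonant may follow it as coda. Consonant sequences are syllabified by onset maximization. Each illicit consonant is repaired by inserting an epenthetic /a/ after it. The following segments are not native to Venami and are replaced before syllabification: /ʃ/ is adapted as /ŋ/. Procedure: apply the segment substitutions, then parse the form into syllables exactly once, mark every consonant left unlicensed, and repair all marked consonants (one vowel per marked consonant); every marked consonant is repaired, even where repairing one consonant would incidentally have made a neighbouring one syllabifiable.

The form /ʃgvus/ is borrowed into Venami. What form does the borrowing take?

Substitution: /ʃ/ → /ŋ/, giving /ŋgvus/.
Syllabifying with onset maximization leaves /ŋ/, /g/ stranded (at most one coda consonant is licensed; onsets are limited to one consonant).
Inserting the epenthetic vowel yields /ŋ/ → /ŋa/, /g/ → /ga/.

ŋagavus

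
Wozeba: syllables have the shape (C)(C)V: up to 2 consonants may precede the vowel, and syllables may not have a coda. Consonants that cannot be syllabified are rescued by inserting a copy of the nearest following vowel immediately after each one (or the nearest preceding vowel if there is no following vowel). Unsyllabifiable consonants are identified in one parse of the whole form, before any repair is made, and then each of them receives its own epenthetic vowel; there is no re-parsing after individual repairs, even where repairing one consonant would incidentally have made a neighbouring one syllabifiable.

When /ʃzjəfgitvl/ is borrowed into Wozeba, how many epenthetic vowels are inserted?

The unsyllabifiable consonants are /ʃ/, /t/, /v/, /l/; each receives one epenthetic vowel.

4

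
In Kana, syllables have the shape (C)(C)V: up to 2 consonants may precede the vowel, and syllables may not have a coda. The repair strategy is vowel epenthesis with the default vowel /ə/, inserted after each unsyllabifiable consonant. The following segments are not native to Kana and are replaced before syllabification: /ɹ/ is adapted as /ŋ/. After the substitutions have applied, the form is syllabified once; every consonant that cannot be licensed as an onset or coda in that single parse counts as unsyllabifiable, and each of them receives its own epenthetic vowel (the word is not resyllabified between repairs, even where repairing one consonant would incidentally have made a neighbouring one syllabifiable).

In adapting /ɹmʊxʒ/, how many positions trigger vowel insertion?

After substitution the input is /ŋmʊxʒ/.
The unsyllabifiable consonants are /x/, /ʒ/; each receives one epenthetic vowel.

2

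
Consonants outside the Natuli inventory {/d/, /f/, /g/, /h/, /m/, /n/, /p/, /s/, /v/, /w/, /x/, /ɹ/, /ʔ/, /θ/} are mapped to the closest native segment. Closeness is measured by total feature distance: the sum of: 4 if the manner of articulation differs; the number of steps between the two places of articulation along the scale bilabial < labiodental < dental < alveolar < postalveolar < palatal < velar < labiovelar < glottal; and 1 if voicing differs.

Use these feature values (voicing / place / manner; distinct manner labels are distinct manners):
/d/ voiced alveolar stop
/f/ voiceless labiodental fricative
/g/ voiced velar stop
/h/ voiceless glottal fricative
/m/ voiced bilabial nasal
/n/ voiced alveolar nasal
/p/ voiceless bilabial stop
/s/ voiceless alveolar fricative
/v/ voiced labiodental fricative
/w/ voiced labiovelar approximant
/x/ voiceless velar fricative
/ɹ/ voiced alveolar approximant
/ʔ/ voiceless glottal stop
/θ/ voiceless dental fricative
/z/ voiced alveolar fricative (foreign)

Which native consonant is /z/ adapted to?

s

/s/ is closest: same manner (fricative), place distance 0 (alveolar→alveolar), voicing differs (+1); total 1. Next closest is /v/ at distance 2.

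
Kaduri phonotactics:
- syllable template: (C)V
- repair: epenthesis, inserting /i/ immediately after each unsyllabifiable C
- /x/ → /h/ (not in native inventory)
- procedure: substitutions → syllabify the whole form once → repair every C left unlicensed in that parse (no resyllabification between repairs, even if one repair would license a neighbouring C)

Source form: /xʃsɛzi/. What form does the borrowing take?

hiʃisɛzi

Substitution: /x/ → /h/, giving /hʃsɛzi/.
Syllabifying with onset maximization leaves /h/, /ʃ/ stranded (no codas are permitted; onsets are limited to one consonant).
Each unlicensed consonant becomes the onset of a new syllable: /h/ → /hi/, /ʃ/ → /ʃi/.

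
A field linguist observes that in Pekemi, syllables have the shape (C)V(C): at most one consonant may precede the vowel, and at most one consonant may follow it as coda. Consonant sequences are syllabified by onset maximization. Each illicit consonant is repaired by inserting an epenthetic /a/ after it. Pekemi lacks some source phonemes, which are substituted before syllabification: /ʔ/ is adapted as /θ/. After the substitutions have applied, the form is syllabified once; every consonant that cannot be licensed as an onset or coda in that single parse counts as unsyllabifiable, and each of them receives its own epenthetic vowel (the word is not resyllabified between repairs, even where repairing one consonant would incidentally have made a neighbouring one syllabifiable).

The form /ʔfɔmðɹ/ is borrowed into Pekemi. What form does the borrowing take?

Substitution: /ʔ/ → /θ/, giving /θfɔmðɹ/.
The consonants /θ/, /ð/, /ɹ/ cannot be parsed into a legal (C)V(C) syllable (at most one coda consonant is licensed; onsets are limited to one consonant).
Epenthesis after each stranded consonant: /θ/ → /θa/, /ð/ → /ða/, /ɹ/ → /ɹa/.

θafɔmðaɹa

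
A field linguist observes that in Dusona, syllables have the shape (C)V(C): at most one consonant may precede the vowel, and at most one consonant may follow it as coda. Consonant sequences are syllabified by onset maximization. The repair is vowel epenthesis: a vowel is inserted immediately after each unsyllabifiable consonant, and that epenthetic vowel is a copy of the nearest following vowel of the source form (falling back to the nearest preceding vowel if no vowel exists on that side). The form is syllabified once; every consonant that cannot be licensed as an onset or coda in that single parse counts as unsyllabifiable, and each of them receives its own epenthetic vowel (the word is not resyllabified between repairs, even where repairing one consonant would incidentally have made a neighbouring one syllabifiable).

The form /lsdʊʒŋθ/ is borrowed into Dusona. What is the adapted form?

lʊsʊdʊʒŋʊθʊ

Under (C)V(C), the unsyllabifiable consonants are /l/, /s/, /ŋ/, /θ/ (at most one coda consonant is licensed; onsets are limited to one consonant).
Epenthesis after each stranded consonant: /l/ → /lʊ/, /s/ → /sʊ/, /ŋ/ → /ŋʊ/, /θ/ → /θʊ/.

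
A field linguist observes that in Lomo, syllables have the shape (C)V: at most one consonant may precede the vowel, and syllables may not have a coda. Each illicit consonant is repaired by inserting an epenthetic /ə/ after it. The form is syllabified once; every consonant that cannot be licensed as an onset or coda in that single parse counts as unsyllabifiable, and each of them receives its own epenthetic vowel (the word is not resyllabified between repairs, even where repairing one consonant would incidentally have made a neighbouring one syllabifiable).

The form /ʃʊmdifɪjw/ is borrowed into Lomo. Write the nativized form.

Under (C)V, the unsyllabifiable consonants are /m/, /j/, /w/ (no codas are permitted; onsets are limited to one consonant).
Epenthesis after each stranded consonant: /m/ → /mə/, /j/ → /jə/, /w/ → /wə/.

ʃʊmədifɪjəwə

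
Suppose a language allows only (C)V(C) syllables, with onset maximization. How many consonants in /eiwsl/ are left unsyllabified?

2

The consonants /s/, /l/ cannot be parsed into a legal (C)V(C) syllable (at most one coda consonant is licensed; onsets are limited to one consonant).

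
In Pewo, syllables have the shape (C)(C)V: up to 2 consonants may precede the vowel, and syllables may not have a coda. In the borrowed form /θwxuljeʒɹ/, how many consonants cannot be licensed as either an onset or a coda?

3

Under (C)(C)V, the unsyllabifiable consonants are /θ/, /ʒ/, /ɹ/ (no codas are permitted; onsets may contain at most 2 consonants).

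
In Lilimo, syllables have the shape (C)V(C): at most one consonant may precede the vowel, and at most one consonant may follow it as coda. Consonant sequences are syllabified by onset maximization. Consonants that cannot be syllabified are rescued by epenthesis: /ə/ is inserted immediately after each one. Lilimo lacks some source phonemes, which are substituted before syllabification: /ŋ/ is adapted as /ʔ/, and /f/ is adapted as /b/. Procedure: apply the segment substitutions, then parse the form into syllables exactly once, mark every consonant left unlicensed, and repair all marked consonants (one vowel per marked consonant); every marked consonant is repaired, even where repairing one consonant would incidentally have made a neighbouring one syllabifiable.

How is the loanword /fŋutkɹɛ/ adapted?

Substitution: /f/ → /b/, /ŋ/ → /ʔ/, giving /bʔutkɹɛ/.
Syllabifying with onset maximization leaves /b/, /k/ stranded (at most one coda consonant is licensed; onsets are limited to one consonant).
Each unlicensed consonant becomes the onset of a new syllable: /b/ → /bə/, /k/ → /kə/.

bəʔutkəɹɛ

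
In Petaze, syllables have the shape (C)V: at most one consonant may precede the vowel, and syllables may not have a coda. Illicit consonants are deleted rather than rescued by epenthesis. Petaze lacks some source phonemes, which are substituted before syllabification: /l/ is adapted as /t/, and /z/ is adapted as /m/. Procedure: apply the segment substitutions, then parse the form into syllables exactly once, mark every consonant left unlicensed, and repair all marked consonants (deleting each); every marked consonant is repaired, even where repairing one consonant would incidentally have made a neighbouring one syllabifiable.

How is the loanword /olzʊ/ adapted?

omʊ

Substitution: /l/ → /t/, /z/ → /m/, giving /otmʊ/.
The consonants /t/ cannot be parsed into a legal (C)V syllable (no codas are permitted; onsets are limited to one consonant).
Deleting the stranded consonants removes /t/.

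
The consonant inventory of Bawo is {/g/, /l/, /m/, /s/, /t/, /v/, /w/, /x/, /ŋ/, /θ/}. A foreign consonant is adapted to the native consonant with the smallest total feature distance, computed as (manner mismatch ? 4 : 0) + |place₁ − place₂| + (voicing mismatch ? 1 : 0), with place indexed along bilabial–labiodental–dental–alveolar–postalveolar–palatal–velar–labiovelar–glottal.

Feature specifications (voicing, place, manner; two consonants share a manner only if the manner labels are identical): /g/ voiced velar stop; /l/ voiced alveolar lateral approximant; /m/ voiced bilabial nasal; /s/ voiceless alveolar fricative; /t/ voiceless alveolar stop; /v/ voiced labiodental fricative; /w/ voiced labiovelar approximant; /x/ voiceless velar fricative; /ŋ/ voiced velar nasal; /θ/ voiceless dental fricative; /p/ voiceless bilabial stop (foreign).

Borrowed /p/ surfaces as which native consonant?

/t/ is closest: same manner (stop), place distance 3 (bilabial→alveolar), same voicing; total 3. Next closest is /m/ at distance 5.

t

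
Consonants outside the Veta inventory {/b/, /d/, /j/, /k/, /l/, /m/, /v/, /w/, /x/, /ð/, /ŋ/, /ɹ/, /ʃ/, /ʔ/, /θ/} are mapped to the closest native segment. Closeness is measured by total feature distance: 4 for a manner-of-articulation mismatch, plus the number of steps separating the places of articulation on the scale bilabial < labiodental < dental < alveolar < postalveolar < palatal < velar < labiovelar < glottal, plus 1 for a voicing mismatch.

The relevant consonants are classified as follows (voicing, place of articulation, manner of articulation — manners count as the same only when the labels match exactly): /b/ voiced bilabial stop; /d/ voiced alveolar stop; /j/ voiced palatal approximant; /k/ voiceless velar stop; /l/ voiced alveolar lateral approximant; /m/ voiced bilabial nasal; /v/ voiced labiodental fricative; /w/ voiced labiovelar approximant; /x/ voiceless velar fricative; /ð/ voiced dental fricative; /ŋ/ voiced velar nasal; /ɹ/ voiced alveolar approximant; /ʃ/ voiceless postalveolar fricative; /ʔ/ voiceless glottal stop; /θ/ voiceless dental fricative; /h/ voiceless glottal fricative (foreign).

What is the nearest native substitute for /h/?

/x/ is closest: same manner (fricative), place distance 2 (glottal→velar), same voicing; total 2. Next closest is /ʃ/ at distance 4.

x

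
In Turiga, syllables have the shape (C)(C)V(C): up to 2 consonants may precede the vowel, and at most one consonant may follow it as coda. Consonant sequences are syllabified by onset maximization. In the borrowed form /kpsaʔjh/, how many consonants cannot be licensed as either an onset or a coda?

3

The consonants /k/, /j/, /h/ cannot be parsed into a legal (C)(C)V(C) syllable (at most one coda consonant is licensed; onsets may contain at most 2 consonants).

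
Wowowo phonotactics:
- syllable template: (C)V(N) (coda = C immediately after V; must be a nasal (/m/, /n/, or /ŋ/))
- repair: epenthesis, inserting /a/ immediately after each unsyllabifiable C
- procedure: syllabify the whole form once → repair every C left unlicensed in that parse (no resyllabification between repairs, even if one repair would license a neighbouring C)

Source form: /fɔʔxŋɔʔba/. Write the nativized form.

fɔʔaxaŋɔʔaba

The consonants /ʔ/, /x/, /ʔ/ cannot be parsed into a legal (C)V(N) syllable (only a nasal (/m/, /n/, or /ŋ/) is licensed in coda position; onsets are limited to one consonant).
Each unlicensed consonant becomes the onset of a new syllable: /ʔ/ → /ʔa/, /x/ → /xa/, /ʔ/ → /ʔa/.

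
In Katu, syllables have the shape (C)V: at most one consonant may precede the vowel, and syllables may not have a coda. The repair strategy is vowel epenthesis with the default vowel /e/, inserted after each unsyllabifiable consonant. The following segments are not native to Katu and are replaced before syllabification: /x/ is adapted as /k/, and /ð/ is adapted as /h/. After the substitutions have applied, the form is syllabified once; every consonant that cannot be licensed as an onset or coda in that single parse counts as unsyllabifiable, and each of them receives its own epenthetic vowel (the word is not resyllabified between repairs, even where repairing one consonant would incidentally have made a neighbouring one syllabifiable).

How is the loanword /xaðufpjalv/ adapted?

Substitution: /x/ → /k/, /ð/ → /h/, giving /kahufpjalv/.
Under (C)V, the unsyllabifiable consonants are /f/, /p/, /l/, /v/ (no codas are permitted; onsets are limited to one consonant).
Epenthesis after each stranded consonant: /f/ → /fe/, /p/ → /pe/, /l/ → /le/, /v/ → /ve/.

kahufepejaleve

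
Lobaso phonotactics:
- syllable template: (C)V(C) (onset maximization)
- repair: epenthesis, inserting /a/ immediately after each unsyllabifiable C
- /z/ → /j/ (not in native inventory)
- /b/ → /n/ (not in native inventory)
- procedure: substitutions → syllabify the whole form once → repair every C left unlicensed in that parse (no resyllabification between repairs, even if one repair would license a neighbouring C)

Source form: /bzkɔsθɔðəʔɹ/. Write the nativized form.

Substitution: /b/ → /n/, /z/ → /j/, giving /njkɔsθɔðəʔɹ/.
The consonants /n/, /j/, /ɹ/ cannot be parsed into a legal (C)V(C) syllable (at most one coda consonant is licensed; onsets are limited to one consonant).
Epenthesis after each stranded consonant: /n/ → /na/, /j/ → /ja/, /ɹ/ → /ɹa/.

najakɔsθɔðəʔɹa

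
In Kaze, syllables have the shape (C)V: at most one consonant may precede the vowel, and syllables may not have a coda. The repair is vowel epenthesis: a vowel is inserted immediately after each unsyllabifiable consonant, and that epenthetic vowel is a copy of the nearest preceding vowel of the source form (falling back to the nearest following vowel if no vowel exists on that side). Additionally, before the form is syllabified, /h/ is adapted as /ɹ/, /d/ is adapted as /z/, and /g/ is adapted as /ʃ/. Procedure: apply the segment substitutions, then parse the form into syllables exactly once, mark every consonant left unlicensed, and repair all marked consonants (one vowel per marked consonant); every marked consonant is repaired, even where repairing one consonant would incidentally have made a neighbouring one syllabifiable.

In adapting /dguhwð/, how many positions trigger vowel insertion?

After substitution the input is /zʃuɹwð/.
The unsyllabifiable consonants are /z/, /ɹ/, /w/, /ð/; each receives one epenthetic vowel.

4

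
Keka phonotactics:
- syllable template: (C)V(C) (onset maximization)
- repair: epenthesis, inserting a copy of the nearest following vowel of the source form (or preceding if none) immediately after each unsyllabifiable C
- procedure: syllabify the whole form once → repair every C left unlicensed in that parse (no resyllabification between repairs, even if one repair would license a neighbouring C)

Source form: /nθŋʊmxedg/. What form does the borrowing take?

The consonants /n/, /θ/, /g/ cannot be parsed into a legal (C)V(C) syllable (at most one coda consonant is licensed; onsets are limited to one consonant).
Epenthesis after each stranded consonant: /n/ → /nʊ/, /θ/ → /θʊ/, /g/ → /ge/.

nʊθʊŋʊmxedge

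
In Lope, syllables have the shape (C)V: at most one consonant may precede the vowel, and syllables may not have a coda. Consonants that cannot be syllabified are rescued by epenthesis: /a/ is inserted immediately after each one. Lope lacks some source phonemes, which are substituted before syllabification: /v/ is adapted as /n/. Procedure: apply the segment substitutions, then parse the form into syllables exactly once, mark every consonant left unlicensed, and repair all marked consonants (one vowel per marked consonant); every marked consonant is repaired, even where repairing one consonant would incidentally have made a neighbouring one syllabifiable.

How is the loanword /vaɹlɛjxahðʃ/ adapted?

naɹalɛjaxahaðaʃa

Substitution: /v/ → /n/, giving /naɹlɛjxahðʃ/.
The consonants /ɹ/, /j/, /h/, /ð/, /ʃ/ cannot be parsed into a legal (C)V syllable (no codas are permitted; onsets are limited to one consonant).
Epenthesis after each stranded consonant: /ɹ/ → /ɹa/, /j/ → /ja/, /h/ → /ha/, /ð/ → /ða/, /ʃ/ → /ʃa/.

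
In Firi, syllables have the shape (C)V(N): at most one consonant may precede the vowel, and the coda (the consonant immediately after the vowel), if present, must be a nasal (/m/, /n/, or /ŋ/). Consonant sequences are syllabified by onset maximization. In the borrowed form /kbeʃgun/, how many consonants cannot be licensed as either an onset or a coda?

The consonants /k/, /ʃ/ cannot be parsed into a legal (C)V(N) syllable (only a nasal (/m/, /n/, or /ŋ/) is licensed in coda position; onsets are limited to one consonant).

2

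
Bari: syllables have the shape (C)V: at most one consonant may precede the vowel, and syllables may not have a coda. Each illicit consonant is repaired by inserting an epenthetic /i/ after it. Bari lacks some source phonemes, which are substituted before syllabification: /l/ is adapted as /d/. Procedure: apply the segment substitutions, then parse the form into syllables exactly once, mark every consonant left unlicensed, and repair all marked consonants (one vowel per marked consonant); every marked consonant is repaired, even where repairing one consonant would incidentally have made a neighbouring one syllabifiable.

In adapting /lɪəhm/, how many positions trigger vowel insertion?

After substitution the input is /dɪəhm/.
The unsyllabifiable consonants are /h/, /m/; each receives one epenthetic vowel.

2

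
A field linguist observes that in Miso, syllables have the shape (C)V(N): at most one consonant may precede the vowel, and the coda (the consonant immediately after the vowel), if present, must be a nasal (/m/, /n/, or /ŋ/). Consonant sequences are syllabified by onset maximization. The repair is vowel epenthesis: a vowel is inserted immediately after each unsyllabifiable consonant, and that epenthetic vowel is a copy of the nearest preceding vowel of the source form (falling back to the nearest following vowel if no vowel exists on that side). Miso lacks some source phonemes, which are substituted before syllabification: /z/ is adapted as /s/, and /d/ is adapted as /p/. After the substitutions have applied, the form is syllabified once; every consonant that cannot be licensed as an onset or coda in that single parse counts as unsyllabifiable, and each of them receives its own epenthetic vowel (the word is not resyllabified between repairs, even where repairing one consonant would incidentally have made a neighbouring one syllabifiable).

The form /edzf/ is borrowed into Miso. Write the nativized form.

epesefe

Substitution: /d/ → /p/, /z/ → /s/, giving /epsf/.
The consonants /p/, /s/, /f/ cannot be parsed into a legal (C)V(N) syllable (only a nasal (/m/, /n/, or /ŋ/) is licensed in coda position; onsets are limited to one consonant).
Inserting the epenthetic vowel yields /p/ → /pe/, /s/ → /se/, /f/ → /fe/.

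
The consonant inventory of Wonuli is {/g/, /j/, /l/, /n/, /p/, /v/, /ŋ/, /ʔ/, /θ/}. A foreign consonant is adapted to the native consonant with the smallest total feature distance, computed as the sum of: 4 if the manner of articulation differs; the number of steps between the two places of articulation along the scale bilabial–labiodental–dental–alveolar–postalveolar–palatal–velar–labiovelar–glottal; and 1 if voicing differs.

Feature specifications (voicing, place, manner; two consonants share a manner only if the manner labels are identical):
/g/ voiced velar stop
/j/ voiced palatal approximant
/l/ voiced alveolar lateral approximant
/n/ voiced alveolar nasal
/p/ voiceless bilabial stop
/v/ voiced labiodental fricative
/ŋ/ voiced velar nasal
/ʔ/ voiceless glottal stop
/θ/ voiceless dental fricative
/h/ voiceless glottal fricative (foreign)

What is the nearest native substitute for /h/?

ʔ

/ʔ/ is closest: manner differs (fricative→stop, +4), place distance 0 (glottal→glottal), same voicing; total 4. Next closest is /θ/ at distance 6.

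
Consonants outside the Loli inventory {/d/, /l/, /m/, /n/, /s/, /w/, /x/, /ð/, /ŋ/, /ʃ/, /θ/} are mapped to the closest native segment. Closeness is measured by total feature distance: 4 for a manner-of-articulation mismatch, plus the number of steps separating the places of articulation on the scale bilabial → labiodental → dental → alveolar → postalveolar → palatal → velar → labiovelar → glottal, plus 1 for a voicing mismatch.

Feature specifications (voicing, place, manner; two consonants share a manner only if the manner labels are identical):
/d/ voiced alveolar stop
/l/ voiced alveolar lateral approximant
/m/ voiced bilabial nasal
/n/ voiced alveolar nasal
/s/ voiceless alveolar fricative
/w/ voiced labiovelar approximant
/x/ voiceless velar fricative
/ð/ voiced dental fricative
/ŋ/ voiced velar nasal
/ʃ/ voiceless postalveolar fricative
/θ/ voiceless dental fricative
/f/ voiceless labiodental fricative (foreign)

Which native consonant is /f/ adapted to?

/θ/ is closest: same manner (fricative), place distance 1 (labiodental→dental), same voicing; total 1. Next closest is /s/ at distance 2.

θ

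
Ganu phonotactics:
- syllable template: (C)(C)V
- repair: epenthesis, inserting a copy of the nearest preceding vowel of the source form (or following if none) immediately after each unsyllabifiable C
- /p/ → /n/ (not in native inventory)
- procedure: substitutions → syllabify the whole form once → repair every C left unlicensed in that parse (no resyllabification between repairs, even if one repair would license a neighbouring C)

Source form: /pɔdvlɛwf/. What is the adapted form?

Substitution: /p/ → /n/, giving /nɔdvlɛwf/.
The consonants /d/, /w/, /f/ cannot be parsed into a legal (C)(C)V syllable (no codas are permitted; onsets may contain at most 2 consonants).
Epenthesis after each stranded consonant: /d/ → /dɔ/, /w/ → /wɛ/, /f/ → /fɛ/.

nɔdɔvlɛwɛfɛ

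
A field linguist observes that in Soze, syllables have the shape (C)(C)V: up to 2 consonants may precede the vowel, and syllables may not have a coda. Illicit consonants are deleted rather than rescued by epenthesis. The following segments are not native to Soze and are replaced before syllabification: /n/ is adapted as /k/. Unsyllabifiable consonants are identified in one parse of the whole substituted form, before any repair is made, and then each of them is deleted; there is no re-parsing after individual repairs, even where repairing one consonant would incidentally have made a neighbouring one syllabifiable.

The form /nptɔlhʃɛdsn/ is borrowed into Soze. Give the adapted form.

Substitution: /n/ → /k/, giving /kptɔlhʃɛdsk/.
Syllabifying with onset maximization leaves /k/, /l/, /d/, /s/, /k/ stranded (no codas are permitted; onsets may contain at most 2 consonants).
Deleting the stranded consonants removes /k/, /l/, /d/, /s/, /k/.

ptɔhʃɛ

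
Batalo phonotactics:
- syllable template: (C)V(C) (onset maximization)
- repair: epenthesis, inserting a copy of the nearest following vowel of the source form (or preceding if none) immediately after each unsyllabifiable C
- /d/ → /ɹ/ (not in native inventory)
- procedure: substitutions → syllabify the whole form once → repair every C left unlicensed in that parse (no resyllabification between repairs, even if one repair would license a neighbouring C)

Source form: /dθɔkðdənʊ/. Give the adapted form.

ɹɔθɔkðəɹənʊ

Substitution: /d/ → /ɹ/, giving /ɹθɔkðɹənʊ/.
Under (C)V(C), the unsyllabifiable consonants are /ɹ/, /ð/ (at most one coda consonant is licensed; onsets are limited to one consonant).
Epenthesis after each stranded consonant: /ɹ/ → /ɹɔ/, /ð/ → /ðə/.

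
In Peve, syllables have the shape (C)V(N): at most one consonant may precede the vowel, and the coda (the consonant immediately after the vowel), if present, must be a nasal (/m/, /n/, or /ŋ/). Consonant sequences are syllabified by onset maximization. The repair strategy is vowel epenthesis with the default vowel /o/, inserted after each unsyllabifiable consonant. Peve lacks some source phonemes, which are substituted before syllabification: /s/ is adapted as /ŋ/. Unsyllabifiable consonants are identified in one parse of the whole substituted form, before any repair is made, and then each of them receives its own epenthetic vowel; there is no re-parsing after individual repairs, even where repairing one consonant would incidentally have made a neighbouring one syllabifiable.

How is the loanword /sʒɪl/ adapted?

Substitution: /s/ → /ŋ/, giving /ŋʒɪl/.
Syllabifying with onset maximization leaves /ŋ/, /l/ stranded (only a nasal (/m/, /n/, or /ŋ/) is licensed in coda position; onsets are limited to one consonant).
Inserting the epenthetic vowel yields /ŋ/ → /ŋo/, /l/ → /lo/.

ŋoʒɪlo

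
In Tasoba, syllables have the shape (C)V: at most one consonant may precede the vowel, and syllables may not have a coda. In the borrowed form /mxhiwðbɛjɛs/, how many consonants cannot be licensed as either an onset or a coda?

5

Syllabifying with onset maximization leaves /m/, /x/, /w/, /ð/, /s/ stranded (no codas are permitted; onsets are limited to one consonant).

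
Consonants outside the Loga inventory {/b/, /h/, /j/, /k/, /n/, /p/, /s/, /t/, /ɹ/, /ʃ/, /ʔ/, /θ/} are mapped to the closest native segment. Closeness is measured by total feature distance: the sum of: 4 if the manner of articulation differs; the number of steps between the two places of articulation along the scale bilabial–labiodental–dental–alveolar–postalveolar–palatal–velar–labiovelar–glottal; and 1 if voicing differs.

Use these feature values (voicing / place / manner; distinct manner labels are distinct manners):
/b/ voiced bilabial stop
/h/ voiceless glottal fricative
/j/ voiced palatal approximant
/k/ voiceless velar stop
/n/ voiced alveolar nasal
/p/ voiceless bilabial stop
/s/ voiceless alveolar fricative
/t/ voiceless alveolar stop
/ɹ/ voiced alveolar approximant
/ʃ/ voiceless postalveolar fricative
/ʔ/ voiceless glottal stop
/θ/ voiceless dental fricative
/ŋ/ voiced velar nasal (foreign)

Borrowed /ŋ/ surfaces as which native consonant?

n

/n/ is closest: same manner (nasal), place distance 3 (velar→alveolar), same voicing; total 3. Next closest is /j/ at distance 5.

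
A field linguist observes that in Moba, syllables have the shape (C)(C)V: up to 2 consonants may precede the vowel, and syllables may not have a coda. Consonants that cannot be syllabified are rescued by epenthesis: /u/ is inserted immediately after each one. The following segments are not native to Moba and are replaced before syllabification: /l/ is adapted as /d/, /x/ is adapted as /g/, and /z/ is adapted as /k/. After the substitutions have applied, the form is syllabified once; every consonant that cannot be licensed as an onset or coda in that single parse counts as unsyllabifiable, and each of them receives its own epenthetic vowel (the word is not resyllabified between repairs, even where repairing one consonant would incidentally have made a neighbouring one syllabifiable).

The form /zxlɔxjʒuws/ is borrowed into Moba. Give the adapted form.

kugdɔgujʒuwusu

Substitution: /z/ → /k/, /x/ → /g/, /l/ → /d/, giving /kgdɔgjʒuws/.
The consonants /k/, /g/, /w/, /s/ cannot be parsed into a legal (C)(C)V syllable (no codas are permitted; onsets may contain at most 2 consonants).
Epenthesis after each stranded consonant: /k/ → /ku/, /g/ → /gu/, /w/ → /wu/, /s/ → /su/.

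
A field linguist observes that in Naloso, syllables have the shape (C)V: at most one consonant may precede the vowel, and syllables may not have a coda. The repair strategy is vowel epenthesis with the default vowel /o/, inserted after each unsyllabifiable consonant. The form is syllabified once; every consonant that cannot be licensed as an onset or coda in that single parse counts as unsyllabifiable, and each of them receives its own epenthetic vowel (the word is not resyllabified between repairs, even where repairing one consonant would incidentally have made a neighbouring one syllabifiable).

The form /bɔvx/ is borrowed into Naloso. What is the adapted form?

Under (C)V, the unsyllabifiable consonants are /v/, /x/ (no codas are permitted; onsets are limited to one consonant).
Each unlicensed consonant becomes the onset of a new syllable: /v/ → /vo/, /x/ → /xo/.

bɔvoxo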